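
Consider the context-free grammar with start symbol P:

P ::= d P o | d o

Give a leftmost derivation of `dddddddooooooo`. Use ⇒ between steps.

P ⇒ dPo   [P ::= d P o]
dPo ⇒ ddPoo   [P ::= d P o]
ddPoo ⇒ dddPooo   [P ::= d P o]
dddPooo ⇒ ddddPoooo   [P ::= d P o]
ddddPoooo ⇒ dddddPooooo   [P ::= d P o]
dddddPooooo ⇒ ddddddPoooooo   [P ::= d P o]
ddddddPoooooo ⇒ dddddddooooooo   [P ::= d o]

P ⇒ dPo ⇒ ddPoo ⇒ dddPooo ⇒ ddddPoooo ⇒ dddddPooooo ⇒ ddddddPoooooo ⇒ dddddddooooooo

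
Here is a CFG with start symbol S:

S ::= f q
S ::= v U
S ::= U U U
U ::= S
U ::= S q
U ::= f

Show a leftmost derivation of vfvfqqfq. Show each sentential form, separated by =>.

S => UUU => SUU => vUUU => vfUU => vfSU => vfvUU => vfvSqU => vfvfqqU => vfvfqqS => vfvfqqfq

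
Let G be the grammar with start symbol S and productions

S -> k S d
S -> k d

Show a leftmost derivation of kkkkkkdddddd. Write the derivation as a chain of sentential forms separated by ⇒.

S ⇒ kSd ⇒ kkSdd ⇒ kkkSddd ⇒ kkkkSdddd ⇒ kkkkkSddddd ⇒ kkkkkkdddddd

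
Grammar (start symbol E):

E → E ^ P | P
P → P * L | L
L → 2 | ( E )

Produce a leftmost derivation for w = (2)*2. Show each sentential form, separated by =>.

E => P   [E → P]
P => P*L   [P → P * L]
P*L => L*L   [P → L]
L*L => (E)*L   [L → ( E )]
(E)*L => (P)*L   [E → P]
(P)*L => (L)*L   [P → L]
(L)*L => (2)*L   [L → 2]
(2)*L => (2)*2   [L → 2]

E => P => P*L => L*L => (E)*L => (P)*L => (L)*L => (2)*L => (2)*2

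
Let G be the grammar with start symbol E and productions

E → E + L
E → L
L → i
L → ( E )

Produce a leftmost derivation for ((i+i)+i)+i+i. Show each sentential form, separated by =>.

E => E+L   [E → E + L]
E+L => E+L+L   [E → E + L]
E+L+L => L+L+L   [E → L]
L+L+L => (E)+L+L   [L → ( E )]
(E)+L+L => (E+L)+L+L   [E → E + L]
(E+L)+L+L => (L+L)+L+L   [E → L]
(L+L)+L+L => ((E)+L)+L+L   [L → ( E )]
((E)+L)+L+L => ((E+L)+L)+L+L   [E → E + L]
((E+L)+L)+L+L => ((L+L)+L)+L+L   [E → L]
((L+L)+L)+L+L => ((i+L)+L)+L+L   [L → i]
((i+L)+L)+L+L => ((i+i)+L)+L+L   [L → i]
((i+i)+L)+L+L => ((i+i)+i)+L+L   [L → i]
((i+i)+i)+L+L => ((i+i)+i)+i+L   [L → i]
((i+i)+i)+i+L => ((i+i)+i)+i+i   [L → i]

E => E+L => E+L+L => L+L+L => (E)+L+L => (E+L)+L+L => (L+L)+L+L => ((E)+L)+L+L => ((E+L)+L)+L+L => ((L+L)+L)+L+L => ((i+L)+L)+L+L => ((i+i)+L)+L+L => ((i+i)+i)+L+L => ((i+i)+i)+i+L => ((i+i)+i)+i+i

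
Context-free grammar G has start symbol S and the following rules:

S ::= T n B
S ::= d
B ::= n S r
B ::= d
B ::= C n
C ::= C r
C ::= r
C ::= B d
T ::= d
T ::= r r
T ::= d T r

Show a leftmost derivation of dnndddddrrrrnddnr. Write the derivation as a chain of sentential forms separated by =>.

S => TnB   [S ::= T n B]
TnB => dnB   [T ::= d]
dnB => dnnSr   [B ::= n S r]
dnnSr => dnnTnBr   [S ::= T n B]
dnnTnBr => dnndTrnBr   [T ::= d T r]
dnndTrnBr => dnnddTrrnBr   [T ::= d T r]
dnnddTrrnBr => dnndddTrrrnBr   [T ::= d T r]
dnndddTrrrnBr => dnnddddTrrrrnBr   [T ::= d T r]
dnnddddTrrrrnBr => dnndddddrrrrnBr   [T ::= d]
dnndddddrrrrnBr => dnndddddrrrrnCnr   [B ::= C n]
dnndddddrrrrnCnr => dnndddddrrrrnBdnr   [C ::= B d]
dnndddddrrrrnBdnr => dnndddddrrrrnddnr   [B ::= d]

S => TnB => dnB => dnnSr => dnnTnBr => dnndTrnBr => dnnddTrrnBr => dnndddTrrrnBr => dnnddddTrrrrnBr => dnndddddrrrrnBr => dnndddddrrrrnCnr => dnndddddrrrrnBdnr => dnndddddrrrrnddnr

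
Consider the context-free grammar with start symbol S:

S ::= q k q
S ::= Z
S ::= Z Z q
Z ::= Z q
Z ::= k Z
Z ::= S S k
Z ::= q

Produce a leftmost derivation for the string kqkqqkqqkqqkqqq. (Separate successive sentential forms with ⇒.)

S ⇒ ZZq ⇒ kZZq ⇒ kZqZq ⇒ kSSkqZq ⇒ kqkqSkqZq ⇒ kqkqZZqkqZq ⇒ kqkqSSkZqkqZq ⇒ kqkqqkqSkZqkqZq ⇒ kqkqqkqZkZqkqZq ⇒ kqkqqkqqkZqkqZq ⇒ kqkqqkqqkqqkqZq ⇒ kqkqqkqqkqqkqqq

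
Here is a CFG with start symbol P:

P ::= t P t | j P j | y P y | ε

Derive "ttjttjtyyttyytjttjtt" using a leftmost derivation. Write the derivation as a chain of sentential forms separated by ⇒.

P⇒tPt⇒ttPtt⇒ttjPjtt⇒ttjtPtjtt⇒ttjttPttjtt⇒ttjttjPjttjtt⇒ttjttjtPtjttjtt⇒ttjttjtyPytjttjtt⇒ttjttjtyyPyytjttjtt⇒ttjttjtyytPtyytjttjtt⇒ttjttjtyyttyytjttjtt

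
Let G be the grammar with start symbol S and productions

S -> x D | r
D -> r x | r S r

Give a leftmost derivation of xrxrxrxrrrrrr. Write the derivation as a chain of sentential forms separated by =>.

S => xD => xrSr => xrxDr => xrxrSrr => xrxrxDrr => xrxrxrSrrr => xrxrxrxDrrr => xrxrxrxrSrrrr => xrxrxrxrrrrrr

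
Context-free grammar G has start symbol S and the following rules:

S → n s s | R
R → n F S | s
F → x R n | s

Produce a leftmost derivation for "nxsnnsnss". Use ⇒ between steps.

S⇒R⇒nFS⇒nxRnS⇒nxsnS⇒nxsnR⇒nxsnnFS⇒nxsnnsS⇒nxsnnsnss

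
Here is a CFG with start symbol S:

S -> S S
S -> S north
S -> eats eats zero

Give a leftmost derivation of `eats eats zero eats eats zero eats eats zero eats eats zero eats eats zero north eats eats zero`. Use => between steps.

S => S S   [S -> S S]
S S => S north S   [S -> S north]
S north S => S S north S   [S -> S S]
S S north S => S S S north S   [S -> S S]
S S S north S => S S S S north S   [S -> S S]
S S S S north S => eats eats zero S S S north S   [S -> eats eats zero]
eats eats zero S S S north S => eats eats zero S S S S north S   [S -> S S]
eats eats zero S S S S north S => eats eats zero eats eats zero S S S north S   [S -> eats eats zero]
eats eats zero eats eats zero S S S north S => eats eats zero eats eats zero eats eats zero S S north S   [S -> eats eats zero]
eats eats zero eats eats zero eats eats zero S S north S => eats eats zero eats eats zero eats eats zero eats eats zero S north S   [S -> eats eats zero]
eats eats zero eats eats zero eats eats zero eats eats zero S north S => eats eats zero eats eats zero eats eats zero eats eats zero eats eats zero north S   [S -> eats eats zero]
eats eats zero eats eats zero eats eats zero eats eats zero eats eats zero north S => eats eats zero eats eats zero eats eats zero eats eats zero eats eats zero north eats eats zero   [S -> eats eats zero]

S => S S => S north S => S S north S => S S S north S => S S S S north S => eats eats zero S S S north S => eats eats zero S S S S north S => eats eats zero eats eats zero S S S north S => eats eats zero eats eats zero eats eats zero S S north S => eats eats zero eats eats zero eats eats zero eats eats zero S north S => eats eats zero eats eats zero eats eats zero eats eats zero eats eats zero north S => eats eats zero eats eats zero eats eats zero eats eats zero eats eats zero north eats eats zero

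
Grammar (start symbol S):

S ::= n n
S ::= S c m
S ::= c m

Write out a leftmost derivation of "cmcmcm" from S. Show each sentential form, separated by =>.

S => Scm   [S ::= S c m]
Scm => Scmcm   [S ::= S c m]
Scmcm => cmcmcm   [S ::= c m]

S => Scm => Scmcm => cmcmcm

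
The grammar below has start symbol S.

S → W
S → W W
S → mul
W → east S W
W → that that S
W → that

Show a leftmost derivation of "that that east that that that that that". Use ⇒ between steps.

S ⇒ W W ⇒ that that S W ⇒ that that W W W ⇒ that that east S W W W ⇒ that that east W W W W W ⇒ that that east that W W W W ⇒ that that east that that W W W ⇒ that that east that that that W W ⇒ that that east that that that that W ⇒ that that east that that that that that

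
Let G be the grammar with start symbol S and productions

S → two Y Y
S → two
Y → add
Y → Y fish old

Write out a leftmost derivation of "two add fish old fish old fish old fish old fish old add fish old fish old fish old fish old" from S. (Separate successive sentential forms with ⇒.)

S ⇒ two Y Y ⇒ two Y fish old Y ⇒ two Y fish old fish old Y ⇒ two Y fish old fish old fish old Y ⇒ two Y fish old fish old fish old fish old Y ⇒ two Y fish old fish old fish old fish old fish old Y ⇒ two add fish old fish old fish old fish old fish old Y ⇒ two add fish old fish old fish old fish old fish old Y fish old ⇒ two add fish old fish old fish old fish old fish old Y fish old fish old ⇒ two add fish old fish old fish old fish old fish old Y fish old fish old fish old ⇒ two add fish old fish old fish old fish old fish old Y fish old fish old fish old fish old ⇒ two add fish old fish old fish old fish old fish old add fish old fish old fish old fish old

S ⇒ two Y Y   [S → two Y Y]
two Y Y ⇒ two Y fish old Y   [Y → Y fish old]
two Y fish old Y ⇒ two Y fish old fish old Y   [Y → Y fish old]
two Y fish old fish old Y ⇒ two Y fish old fish old fish old Y   [Y → Y fish old]
two Y fish old fish old fish old Y ⇒ two Y fish old fish old fish old fish old Y   [Y → Y fish old]
two Y fish old fish old fish old fish old Y ⇒ two Y fish old fish old fish old fish old fish old Y   [Y → Y fish old]
two Y fish old fish old fish old fish old fish old Y ⇒ two add fish old fish old fish old fish old fish old Y   [Y → add]
two add fish old fish old fish old fish old fish old Y ⇒ two add fish old fish old fish old fish old fish old Y fish old   [Y → Y fish old]
two add fish old fish old fish old fish old fish old Y fish old ⇒ two add fish old fish old fish old fish old fish old Y fish old fish old   [Y → Y fish old]
two add fish old fish old fish old fish old fish old Y fish old fish old ⇒ two add fish old fish old fish old fish old fish old Y fish old fish old fish old   [Y → Y fish old]
two add fish old fish old fish old fish old fish old Y fish old fish old fish old ⇒ two add fish old fish old fish old fish old fish old Y fish old fish old fish old fish old   [Y → Y fish old]
two add fish old fish old fish old fish old fish old Y fish old fish old fish old fish old ⇒ two add fish old fish old fish old fish old fish old add fish old fish old fish old fish old   [Y → add]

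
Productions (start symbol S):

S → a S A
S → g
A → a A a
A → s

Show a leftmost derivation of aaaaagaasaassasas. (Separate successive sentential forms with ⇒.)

S ⇒ aSA   [S → a S A]
aSA ⇒ aaSAA   [S → a S A]
aaSAA ⇒ aaaSAAA   [S → a S A]
aaaSAAA ⇒ aaaaSAAAA   [S → a S A]
aaaaSAAAA ⇒ aaaaaSAAAAA   [S → a S A]
aaaaaSAAAAA ⇒ aaaaagAAAAA   [S → g]
aaaaagAAAAA ⇒ aaaaagaAaAAAA   [A → a A a]
aaaaagaAaAAAA ⇒ aaaaagaaAaaAAAA   [A → a A a]
aaaaagaaAaaAAAA ⇒ aaaaagaasaaAAAA   [A → s]
aaaaagaasaaAAAA ⇒ aaaaagaasaasAAA   [A → s]
aaaaagaasaasAAA ⇒ aaaaagaasaassAA   [A → s]
aaaaagaasaassAA ⇒ aaaaagaasaassaAaA   [A → a A a]
aaaaagaasaassaAaA ⇒ aaaaagaasaassasaA   [A → s]
aaaaagaasaassasaA ⇒ aaaaagaasaassasas   [A → s]

S ⇒ aSA ⇒ aaSAA ⇒ aaaSAAA ⇒ aaaaSAAAA ⇒ aaaaaSAAAAA ⇒ aaaaagAAAAA ⇒ aaaaagaAaAAAA ⇒ aaaaagaaAaaAAAA ⇒ aaaaagaasaaAAAA ⇒ aaaaagaasaasAAA ⇒ aaaaagaasaassAA ⇒ aaaaagaasaassaAaA ⇒ aaaaagaasaassasaA ⇒ aaaaagaasaassasas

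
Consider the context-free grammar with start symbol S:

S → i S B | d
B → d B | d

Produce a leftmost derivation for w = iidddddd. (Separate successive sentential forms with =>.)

S => iSB => iiSBB => iidBB => iiddBB => iidddBB => iiddddBB => iidddddB => iidddddd

S => iSB   [S → i S B]
iSB => iiSBB   [S → i S B]
iiSBB => iidBB   [S → d]
iidBB => iiddBB   [B → d B]
iiddBB => iidddBB   [B → d B]
iidddBB => iiddddBB   [B → d B]
iiddddBB => iidddddB   [B → d]
iidddddB => iidddddd   [B → d]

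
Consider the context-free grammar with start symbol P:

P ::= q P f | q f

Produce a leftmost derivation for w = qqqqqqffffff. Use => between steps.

P=>qPf=>qqPff=>qqqPfff=>qqqqPffff=>qqqqqPfffff=>qqqqqqffffff

P => qPf   [P ::= q P f]
qPf => qqPff   [P ::= q P f]
qqPff => qqqPfff   [P ::= q P f]
qqqPfff => qqqqPffff   [P ::= q P f]
qqqqPffff => qqqqqPfffff   [P ::= q P f]
qqqqqPfffff => qqqqqqffffff   [P ::= q f]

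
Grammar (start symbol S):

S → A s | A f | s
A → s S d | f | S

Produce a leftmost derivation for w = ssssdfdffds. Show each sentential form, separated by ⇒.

S ⇒ As   [S → A s]
As ⇒ sSds   [A → s S d]
sSds ⇒ sAfds   [S → A f]
sAfds ⇒ sSfds   [A → S]
sSfds ⇒ sAffds   [S → A f]
sAffds ⇒ ssSdffds   [A → s S d]
ssSdffds ⇒ ssAfdffds   [S → A f]
ssAfdffds ⇒ sssSdfdffds   [A → s S d]
sssSdfdffds ⇒ ssssdfdffds   [S → s]

S⇒As⇒sSds⇒sAfds⇒sSfds⇒sAffds⇒ssSdffds⇒ssAfdffds⇒sssSdfdffds⇒ssssdfdffds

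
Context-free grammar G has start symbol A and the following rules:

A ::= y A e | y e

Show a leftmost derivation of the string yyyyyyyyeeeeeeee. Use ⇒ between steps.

A ⇒ yAe ⇒ yyAee ⇒ yyyAeee ⇒ yyyyAeeee ⇒ yyyyyAeeeee ⇒ yyyyyyAeeeeee ⇒ yyyyyyyAeeeeeee ⇒ yyyyyyyyeeeeeeee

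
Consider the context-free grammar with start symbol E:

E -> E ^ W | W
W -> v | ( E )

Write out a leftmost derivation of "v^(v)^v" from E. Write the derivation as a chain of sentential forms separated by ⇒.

E ⇒ E^W   [E -> E ^ W]
E^W ⇒ E^W^W   [E -> E ^ W]
E^W^W ⇒ W^W^W   [E -> W]
W^W^W ⇒ v^W^W   [W -> v]
v^W^W ⇒ v^(E)^W   [W -> ( E )]
v^(E)^W ⇒ v^(W)^W   [E -> W]
v^(W)^W ⇒ v^(v)^W   [W -> v]
v^(v)^W ⇒ v^(v)^v   [W -> v]

E ⇒ E^W ⇒ E^W^W ⇒ W^W^W ⇒ v^W^W ⇒ v^(E)^W ⇒ v^(W)^W ⇒ v^(v)^W ⇒ v^(v)^v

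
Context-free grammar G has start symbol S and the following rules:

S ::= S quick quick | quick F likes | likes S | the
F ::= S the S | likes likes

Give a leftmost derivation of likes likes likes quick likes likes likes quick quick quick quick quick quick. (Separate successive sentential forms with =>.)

S => S quick quick => likes S quick quick => likes likes S quick quick => likes likes S quick quick quick quick => likes likes S quick quick quick quick quick quick => likes likes likes S quick quick quick quick quick quick => likes likes likes quick F likes quick quick quick quick quick quick => likes likes likes quick likes likes likes quick quick quick quick quick quick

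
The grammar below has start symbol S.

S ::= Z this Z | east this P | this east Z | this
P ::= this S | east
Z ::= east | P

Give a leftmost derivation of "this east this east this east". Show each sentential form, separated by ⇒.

S ⇒ this east Z ⇒ this east P ⇒ this east this S ⇒ this east this Z this Z ⇒ this east this P this Z ⇒ this east this east this Z ⇒ this east this east this east

S ⇒ this east Z   [S ::= this east Z]
this east Z ⇒ this east P   [Z ::= P]
this east P ⇒ this east this S   [P ::= this S]
this east this S ⇒ this east this Z this Z   [S ::= Z this Z]
this east this Z this Z ⇒ this east this P this Z   [Z ::= P]
this east this P this Z ⇒ this east this east this Z   [P ::= east]
this east this east this Z ⇒ this east this east this east   [Z ::= east]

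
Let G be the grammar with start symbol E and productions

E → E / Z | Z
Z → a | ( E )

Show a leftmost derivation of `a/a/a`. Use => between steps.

E => E/Z => E/Z/Z => Z/Z/Z => a/Z/Z => a/a/Z => a/a/a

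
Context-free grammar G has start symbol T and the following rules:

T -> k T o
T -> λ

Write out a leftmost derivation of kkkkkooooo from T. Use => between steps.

T=>kTo=>kkToo=>kkkTooo=>kkkkToooo=>kkkkkTooooo=>kkkkkooooo

T => kTo   [T -> k T o]
kTo => kkToo   [T -> k T o]
kkToo => kkkTooo   [T -> k T o]
kkkTooo => kkkkToooo   [T -> k T o]
kkkkToooo => kkkkkTooooo   [T -> k T o]
kkkkkTooooo => kkkkkooooo   [T -> λ]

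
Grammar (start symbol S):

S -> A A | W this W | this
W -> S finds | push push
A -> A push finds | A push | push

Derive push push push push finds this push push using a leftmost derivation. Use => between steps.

S => W this W   [S -> W this W]
W this W => S finds this W   [W -> S finds]
S finds this W => A A finds this W   [S -> A A]
A A finds this W => A push A finds this W   [A -> A push]
A push A finds this W => A push push A finds this W   [A -> A push]
A push push A finds this W => push push push A finds this W   [A -> push]
push push push A finds this W => push push push push finds this W   [A -> push]
push push push push finds this W => push push push push finds this push push   [W -> push push]

S => W this W => S finds this W => A A finds this W => A push A finds this W => A push push A finds this W => push push push A finds this W => push push push push finds this W => push push push push finds this push push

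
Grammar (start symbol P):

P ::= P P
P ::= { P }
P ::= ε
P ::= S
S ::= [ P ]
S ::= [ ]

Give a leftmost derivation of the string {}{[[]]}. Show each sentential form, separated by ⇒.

P ⇒ PP ⇒ {P}P ⇒ {}P ⇒ {}{P} ⇒ {}{S} ⇒ {}{[P]} ⇒ {}{[S]} ⇒ {}{[[]]}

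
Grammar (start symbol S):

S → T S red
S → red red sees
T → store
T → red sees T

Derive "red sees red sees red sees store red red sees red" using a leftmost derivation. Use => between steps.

S => T S red => red sees T S red => red sees red sees T S red => red sees red sees red sees T S red => red sees red sees red sees store S red => red sees red sees red sees store red red sees red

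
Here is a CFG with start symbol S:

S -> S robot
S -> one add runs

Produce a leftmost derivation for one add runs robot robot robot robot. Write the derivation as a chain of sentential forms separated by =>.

S => S robot => S robot robot => S robot robot robot => S robot robot robot robot => one add runs robot robot robot robot

S => S robot   [S -> S robot]
S robot => S robot robot   [S -> S robot]
S robot robot => S robot robot robot   [S -> S robot]
S robot robot robot => S robot robot robot robot   [S -> S robot]
S robot robot robot robot => one add runs robot robot robot robot   [S -> one add runs]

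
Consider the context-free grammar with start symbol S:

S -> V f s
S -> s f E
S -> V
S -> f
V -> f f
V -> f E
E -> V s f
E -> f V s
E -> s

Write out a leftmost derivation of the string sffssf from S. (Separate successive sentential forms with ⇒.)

S ⇒ sfE ⇒ sfVsf ⇒ sffEsf ⇒ sffssf

S ⇒ sfE   [S -> s f E]
sfE ⇒ sfVsf   [E -> V s f]
sfVsf ⇒ sffEsf   [V -> f E]
sffEsf ⇒ sffssf   [E -> s]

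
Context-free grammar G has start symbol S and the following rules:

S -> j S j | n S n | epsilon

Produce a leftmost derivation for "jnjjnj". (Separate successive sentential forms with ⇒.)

S ⇒ jSj ⇒ jnSnj ⇒ jnjSjnj ⇒ jnjjnj

S ⇒ jSj   [S -> j S j]
jSj ⇒ jnSnj   [S -> n S n]
jnSnj ⇒ jnjSjnj   [S -> j S j]
jnjSjnj ⇒ jnjjnj   [S -> epsilon]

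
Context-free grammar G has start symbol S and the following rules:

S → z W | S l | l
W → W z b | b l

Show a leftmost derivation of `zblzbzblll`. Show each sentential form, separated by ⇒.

S ⇒ Sl   [S → S l]
Sl ⇒ Sll   [S → S l]
Sll ⇒ Slll   [S → S l]
Slll ⇒ zWlll   [S → z W]
zWlll ⇒ zWzblll   [W → W z b]
zWzblll ⇒ zWzbzblll   [W → W z b]
zWzbzblll ⇒ zblzbzblll   [W → b l]

S⇒Sl⇒Sll⇒Slll⇒zWlll⇒zWzblll⇒zWzbzblll⇒zblzbzblll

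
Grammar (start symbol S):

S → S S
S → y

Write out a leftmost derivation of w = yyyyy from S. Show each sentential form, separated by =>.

S => SS   [S → S S]
SS => SSS   [S → S S]
SSS => SSSS   [S → S S]
SSSS => SSSSS   [S → S S]
SSSSS => ySSSS   [S → y]
ySSSS => yySSS   [S → y]
yySSS => yyySS   [S → y]
yyySS => yyyyS   [S → y]
yyyyS => yyyyy   [S → y]

S=>SS=>SSS=>SSSS=>SSSSS=>ySSSS=>yySSS=>yyySS=>yyyyS=>yyyyy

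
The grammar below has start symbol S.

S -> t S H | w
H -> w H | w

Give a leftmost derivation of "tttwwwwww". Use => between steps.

S => tSH   [S -> t S H]
tSH => ttSHH   [S -> t S H]
ttSHH => tttSHHH   [S -> t S H]
tttSHHH => tttwHHH   [S -> w]
tttwHHH => tttwwHHH   [H -> w H]
tttwwHHH => tttwwwHHH   [H -> w H]
tttwwwHHH => tttwwwwHH   [H -> w]
tttwwwwHH => tttwwwwwH   [H -> w]
tttwwwwwH => tttwwwwww   [H -> w]

S => tSH => ttSHH => tttSHHH => tttwHHH => tttwwHHH => tttwwwHHH => tttwwwwHH => tttwwwwwH => tttwwwwww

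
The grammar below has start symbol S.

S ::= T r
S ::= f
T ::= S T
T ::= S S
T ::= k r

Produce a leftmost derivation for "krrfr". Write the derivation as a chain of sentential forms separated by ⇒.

S ⇒ Tr   [S ::= T r]
Tr ⇒ SSr   [T ::= S S]
SSr ⇒ TrSr   [S ::= T r]
TrSr ⇒ krrSr   [T ::= k r]
krrSr ⇒ krrfr   [S ::= f]

S ⇒ Tr ⇒ SSr ⇒ TrSr ⇒ krrSr ⇒ krrfr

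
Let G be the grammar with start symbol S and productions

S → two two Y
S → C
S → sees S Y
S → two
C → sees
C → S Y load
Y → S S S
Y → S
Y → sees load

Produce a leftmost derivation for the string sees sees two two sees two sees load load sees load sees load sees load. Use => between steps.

S => sees S Y => sees sees S Y Y => sees sees two two Y Y Y => sees sees two two S Y Y => sees sees two two sees S Y Y Y => sees sees two two sees C Y Y Y => sees sees two two sees S Y load Y Y Y => sees sees two two sees two Y load Y Y Y => sees sees two two sees two sees load load Y Y Y => sees sees two two sees two sees load load sees load Y Y => sees sees two two sees two sees load load sees load sees load Y => sees sees two two sees two sees load load sees load sees load sees load

S => sees S Y   [S → sees S Y]
sees S Y => sees sees S Y Y   [S → sees S Y]
sees sees S Y Y => sees sees two two Y Y Y   [S → two two Y]
sees sees two two Y Y Y => sees sees two two S Y Y   [Y → S]
sees sees two two S Y Y => sees sees two two sees S Y Y Y   [S → sees S Y]
sees sees two two sees S Y Y Y => sees sees two two sees C Y Y Y   [S → C]
sees sees two two sees C Y Y Y => sees sees two two sees S Y load Y Y Y   [C → S Y load]
sees sees two two sees S Y load Y Y Y => sees sees two two sees two Y load Y Y Y   [S → two]
sees sees two two sees two Y load Y Y Y => sees sees two two sees two sees load load Y Y Y   [Y → sees load]
sees sees two two sees two sees load load Y Y Y => sees sees two two sees two sees load load sees load Y Y   [Y → sees load]
sees sees two two sees two sees load load sees load Y Y => sees sees two two sees two sees load load sees load sees load Y   [Y → sees load]
sees sees two two sees two sees load load sees load sees load Y => sees sees two two sees two sees load load sees load sees load sees load   [Y → sees load]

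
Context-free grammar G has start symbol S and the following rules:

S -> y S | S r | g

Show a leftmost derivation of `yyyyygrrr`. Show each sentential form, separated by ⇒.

S ⇒ yS   [S -> y S]
yS ⇒ yyS   [S -> y S]
yyS ⇒ yyyS   [S -> y S]
yyyS ⇒ yyyyS   [S -> y S]
yyyyS ⇒ yyyyyS   [S -> y S]
yyyyyS ⇒ yyyyySr   [S -> S r]
yyyyySr ⇒ yyyyySrr   [S -> S r]
yyyyySrr ⇒ yyyyySrrr   [S -> S r]
yyyyySrrr ⇒ yyyyygrrr   [S -> g]

S⇒yS⇒yyS⇒yyyS⇒yyyyS⇒yyyyyS⇒yyyyySr⇒yyyyySrr⇒yyyyySrrr⇒yyyyygrrr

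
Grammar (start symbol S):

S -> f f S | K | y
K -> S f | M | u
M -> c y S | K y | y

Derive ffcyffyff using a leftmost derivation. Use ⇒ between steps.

S ⇒ ffS ⇒ ffK ⇒ ffSf ⇒ ffKf ⇒ ffMf ⇒ ffcySf ⇒ ffcyffSf ⇒ ffcyffKf ⇒ ffcyffSff ⇒ ffcyffyff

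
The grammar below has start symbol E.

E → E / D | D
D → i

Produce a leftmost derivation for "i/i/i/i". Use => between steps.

E => E/D => E/D/D => E/D/D/D => D/D/D/D => i/D/D/D => i/i/D/D => i/i/i/D => i/i/i/i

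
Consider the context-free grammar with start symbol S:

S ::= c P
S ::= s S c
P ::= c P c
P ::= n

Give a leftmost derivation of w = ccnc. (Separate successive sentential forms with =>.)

S => cP => ccPc => ccnc

S => cP   [S ::= c P]
cP => ccPc   [P ::= c P c]
ccPc => ccnc   [P ::= n]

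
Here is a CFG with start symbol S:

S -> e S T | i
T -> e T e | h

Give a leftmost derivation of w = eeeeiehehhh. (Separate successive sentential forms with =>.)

S => eST => eeSTT => eeeSTTT => eeeeSTTTT => eeeeiTTTT => eeeeieTeTTT => eeeeieheTTT => eeeeiehehTT => eeeeiehehhT => eeeeiehehhh

S => eST   [S -> e S T]
eST => eeSTT   [S -> e S T]
eeSTT => eeeSTTT   [S -> e S T]
eeeSTTT => eeeeSTTTT   [S -> e S T]
eeeeSTTTT => eeeeiTTTT   [S -> i]
eeeeiTTTT => eeeeieTeTTT   [T -> e T e]
eeeeieTeTTT => eeeeieheTTT   [T -> h]
eeeeieheTTT => eeeeiehehTT   [T -> h]
eeeeiehehTT => eeeeiehehhT   [T -> h]
eeeeiehehhT => eeeeiehehhh   [T -> h]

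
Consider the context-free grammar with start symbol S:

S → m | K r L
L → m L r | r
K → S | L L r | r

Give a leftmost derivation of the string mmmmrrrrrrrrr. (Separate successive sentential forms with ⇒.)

S ⇒ KrL ⇒ LLrrL ⇒ mLrLrrL ⇒ mmLrrLrrL ⇒ mmmLrrrLrrL ⇒ mmmmLrrrrLrrL ⇒ mmmmrrrrrLrrL ⇒ mmmmrrrrrrrrL ⇒ mmmmrrrrrrrrr

S ⇒ KrL   [S → K r L]
KrL ⇒ LLrrL   [K → L L r]
LLrrL ⇒ mLrLrrL   [L → m L r]
mLrLrrL ⇒ mmLrrLrrL   [L → m L r]
mmLrrLrrL ⇒ mmmLrrrLrrL   [L → m L r]
mmmLrrrLrrL ⇒ mmmmLrrrrLrrL   [L → m L r]
mmmmLrrrrLrrL ⇒ mmmmrrrrrLrrL   [L → r]
mmmmrrrrrLrrL ⇒ mmmmrrrrrrrrL   [L → r]
mmmmrrrrrrrrL ⇒ mmmmrrrrrrrrr   [L → r]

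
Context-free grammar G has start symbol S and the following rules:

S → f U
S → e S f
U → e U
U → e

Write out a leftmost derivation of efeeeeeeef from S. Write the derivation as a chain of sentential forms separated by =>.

S => eSf => efUf => efeUf => efeeUf => efeeeUf => efeeeeUf => efeeeeeUf => efeeeeeeUf => efeeeeeeef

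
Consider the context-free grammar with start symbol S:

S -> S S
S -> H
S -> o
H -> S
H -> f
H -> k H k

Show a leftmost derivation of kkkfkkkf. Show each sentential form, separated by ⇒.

S ⇒ SS ⇒ HS ⇒ kHkS ⇒ kkHkkS ⇒ kkkHkkkS ⇒ kkkfkkkS ⇒ kkkfkkkH ⇒ kkkfkkkf

S ⇒ SS   [S -> S S]
SS ⇒ HS   [S -> H]
HS ⇒ kHkS   [H -> k H k]
kHkS ⇒ kkHkkS   [H -> k H k]
kkHkkS ⇒ kkkHkkkS   [H -> k H k]
kkkHkkkS ⇒ kkkfkkkS   [H -> f]
kkkfkkkS ⇒ kkkfkkkH   [S -> H]
kkkfkkkH ⇒ kkkfkkkf   [H -> f]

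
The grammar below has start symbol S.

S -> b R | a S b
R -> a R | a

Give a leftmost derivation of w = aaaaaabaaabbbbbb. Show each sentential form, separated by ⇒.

S ⇒ aSb   [S -> a S b]
aSb ⇒ aaSbb   [S -> a S b]
aaSbb ⇒ aaaSbbb   [S -> a S b]
aaaSbbb ⇒ aaaaSbbbb   [S -> a S b]
aaaaSbbbb ⇒ aaaaaSbbbbb   [S -> a S b]
aaaaaSbbbbb ⇒ aaaaaaSbbbbbb   [S -> a S b]
aaaaaaSbbbbbb ⇒ aaaaaabRbbbbbb   [S -> b R]
aaaaaabRbbbbbb ⇒ aaaaaabaRbbbbbb   [R -> a R]
aaaaaabaRbbbbbb ⇒ aaaaaabaaRbbbbbb   [R -> a R]
aaaaaabaaRbbbbbb ⇒ aaaaaabaaabbbbbb   [R -> a]

S ⇒ aSb ⇒ aaSbb ⇒ aaaSbbb ⇒ aaaaSbbbb ⇒ aaaaaSbbbbb ⇒ aaaaaaSbbbbbb ⇒ aaaaaabRbbbbbb ⇒ aaaaaabaRbbbbbb ⇒ aaaaaabaaRbbbbbb ⇒ aaaaaabaaabbbbbb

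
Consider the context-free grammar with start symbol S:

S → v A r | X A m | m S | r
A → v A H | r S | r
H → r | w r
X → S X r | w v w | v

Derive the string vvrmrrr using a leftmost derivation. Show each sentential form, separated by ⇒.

S ⇒ vAr ⇒ vvAHr ⇒ vvrSHr ⇒ vvrmSHr ⇒ vvrmrHr ⇒ vvrmrrr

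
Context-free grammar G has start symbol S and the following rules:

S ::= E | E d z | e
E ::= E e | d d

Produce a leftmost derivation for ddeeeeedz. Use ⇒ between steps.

S ⇒ Edz ⇒ Eedz ⇒ Eeedz ⇒ Eeeedz ⇒ Eeeeedz ⇒ Eeeeeedz ⇒ ddeeeeedz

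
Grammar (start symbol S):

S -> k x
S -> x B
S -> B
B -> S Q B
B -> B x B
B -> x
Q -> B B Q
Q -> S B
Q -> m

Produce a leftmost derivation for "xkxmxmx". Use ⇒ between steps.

S ⇒ B ⇒ SQB ⇒ xBQB ⇒ xSQBQB ⇒ xkxQBQB ⇒ xkxmBQB ⇒ xkxmxQB ⇒ xkxmxmB ⇒ xkxmxmx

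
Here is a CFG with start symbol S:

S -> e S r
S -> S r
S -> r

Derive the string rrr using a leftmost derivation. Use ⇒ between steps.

S ⇒ Sr   [S -> S r]
Sr ⇒ Srr   [S -> S r]
Srr ⇒ rrr   [S -> r]

S ⇒ Sr ⇒ Srr ⇒ rrr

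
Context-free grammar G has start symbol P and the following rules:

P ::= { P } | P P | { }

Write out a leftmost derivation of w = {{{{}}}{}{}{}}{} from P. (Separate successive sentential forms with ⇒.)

P ⇒ PP ⇒ {P}P ⇒ {PP}P ⇒ {PPP}P ⇒ {PPPP}P ⇒ {{P}PPP}P ⇒ {{{P}}PPP}P ⇒ {{{{}}}PPP}P ⇒ {{{{}}}{}PP}P ⇒ {{{{}}}{}{}P}P ⇒ {{{{}}}{}{}{}}P ⇒ {{{{}}}{}{}{}}{}

P ⇒ PP   [P ::= P P]
PP ⇒ {P}P   [P ::= { P }]
{P}P ⇒ {PP}P   [P ::= P P]
{PP}P ⇒ {PPP}P   [P ::= P P]
{PPP}P ⇒ {PPPP}P   [P ::= P P]
{PPPP}P ⇒ {{P}PPP}P   [P ::= { P }]
{{P}PPP}P ⇒ {{{P}}PPP}P   [P ::= { P }]
{{{P}}PPP}P ⇒ {{{{}}}PPP}P   [P ::= { }]
{{{{}}}PPP}P ⇒ {{{{}}}{}PP}P   [P ::= { }]
{{{{}}}{}PP}P ⇒ {{{{}}}{}{}P}P   [P ::= { }]
{{{{}}}{}{}P}P ⇒ {{{{}}}{}{}{}}P   [P ::= { }]
{{{{}}}{}{}{}}P ⇒ {{{{}}}{}{}{}}{}   [P ::= { }]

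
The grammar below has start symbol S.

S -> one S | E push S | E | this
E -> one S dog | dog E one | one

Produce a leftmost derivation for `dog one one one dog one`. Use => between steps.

S => E => dog E one => dog one S dog one => dog one one S dog one => dog one one E dog one => dog one one one dog one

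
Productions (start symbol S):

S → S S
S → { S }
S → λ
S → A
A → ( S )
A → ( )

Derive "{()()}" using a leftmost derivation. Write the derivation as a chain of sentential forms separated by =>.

S=>{S}=>{SS}=>{SSS}=>{ASS}=>{()SS}=>{()AS}=>{()(S)S}=>{()()S}=>{()()}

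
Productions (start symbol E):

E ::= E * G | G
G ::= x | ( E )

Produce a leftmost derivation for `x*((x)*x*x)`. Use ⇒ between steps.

E⇒E*G⇒G*G⇒x*G⇒x*(E)⇒x*(E*G)⇒x*(E*G*G)⇒x*(G*G*G)⇒x*((E)*G*G)⇒x*((G)*G*G)⇒x*((x)*G*G)⇒x*((x)*x*G)⇒x*((x)*x*x)

E ⇒ E*G   [E ::= E * G]
E*G ⇒ G*G   [E ::= G]
G*G ⇒ x*G   [G ::= x]
x*G ⇒ x*(E)   [G ::= ( E )]
x*(E) ⇒ x*(E*G)   [E ::= E * G]
x*(E*G) ⇒ x*(E*G*G)   [E ::= E * G]
x*(E*G*G) ⇒ x*(G*G*G)   [E ::= G]
x*(G*G*G) ⇒ x*((E)*G*G)   [G ::= ( E )]
x*((E)*G*G) ⇒ x*((G)*G*G)   [E ::= G]
x*((G)*G*G) ⇒ x*((x)*G*G)   [G ::= x]
x*((x)*G*G) ⇒ x*((x)*x*G)   [G ::= x]
x*((x)*x*G) ⇒ x*((x)*x*x)   [G ::= x]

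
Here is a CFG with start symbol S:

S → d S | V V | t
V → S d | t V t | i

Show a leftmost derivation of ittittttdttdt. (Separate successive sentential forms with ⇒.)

S⇒VV⇒iV⇒itVt⇒itSdt⇒itVVdt⇒ittVtVdt⇒ittitVdt⇒ittittVtdt⇒ittitttVttdt⇒ittitttSdttdt⇒ittittttdttdt

S ⇒ VV   [S → V V]
VV ⇒ iV   [V → i]
iV ⇒ itVt   [V → t V t]
itVt ⇒ itSdt   [V → S d]
itSdt ⇒ itVVdt   [S → V V]
itVVdt ⇒ ittVtVdt   [V → t V t]
ittVtVdt ⇒ ittitVdt   [V → i]
ittitVdt ⇒ ittittVtdt   [V → t V t]
ittittVtdt ⇒ ittitttVttdt   [V → t V t]
ittitttVttdt ⇒ ittitttSdttdt   [V → S d]
ittitttSdttdt ⇒ ittittttdttdt   [S → t]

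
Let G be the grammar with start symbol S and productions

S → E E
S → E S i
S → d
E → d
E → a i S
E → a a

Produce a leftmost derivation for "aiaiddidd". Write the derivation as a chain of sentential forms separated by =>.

S => EE => aiSE => aiEEE => aiaiSEE => aiaiESiEE => aiaidSiEE => aiaiddiEE => aiaiddidE => aiaiddidd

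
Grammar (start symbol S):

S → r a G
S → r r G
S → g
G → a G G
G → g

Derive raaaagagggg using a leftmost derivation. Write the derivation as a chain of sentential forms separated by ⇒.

S ⇒ raG ⇒ raaGG ⇒ raaaGGG ⇒ raaaaGGGG ⇒ raaaagGGG ⇒ raaaagaGGGG ⇒ raaaagagGGG ⇒ raaaagaggGG ⇒ raaaagagggG ⇒ raaaagagggg

S ⇒ raG   [S → r a G]
raG ⇒ raaGG   [G → a G G]
raaGG ⇒ raaaGGG   [G → a G G]
raaaGGG ⇒ raaaaGGGG   [G → a G G]
raaaaGGGG ⇒ raaaagGGG   [G → g]
raaaagGGG ⇒ raaaagaGGGG   [G → a G G]
raaaagaGGGG ⇒ raaaagagGGG   [G → g]
raaaagagGGG ⇒ raaaagaggGG   [G → g]
raaaagaggGG ⇒ raaaagagggG   [G → g]
raaaagagggG ⇒ raaaagagggg   [G → g]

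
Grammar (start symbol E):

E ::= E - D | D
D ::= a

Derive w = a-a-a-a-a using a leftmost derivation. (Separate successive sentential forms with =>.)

E=>E-D=>E-D-D=>E-D-D-D=>E-D-D-D-D=>D-D-D-D-D=>a-D-D-D-D=>a-a-D-D-D=>a-a-a-D-D=>a-a-a-a-D=>a-a-a-a-a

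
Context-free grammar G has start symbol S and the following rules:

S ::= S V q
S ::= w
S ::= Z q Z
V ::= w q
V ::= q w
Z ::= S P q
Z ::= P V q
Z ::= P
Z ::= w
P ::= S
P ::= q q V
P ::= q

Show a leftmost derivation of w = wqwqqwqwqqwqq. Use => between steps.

S => SVq   [S ::= S V q]
SVq => SVqVq   [S ::= S V q]
SVqVq => SVqVqVq   [S ::= S V q]
SVqVqVq => SVqVqVqVq   [S ::= S V q]
SVqVqVqVq => wVqVqVqVq   [S ::= w]
wVqVqVqVq => wqwqVqVqVq   [V ::= q w]
wqwqVqVqVq => wqwqqwqVqVq   [V ::= q w]
wqwqqwqVqVq => wqwqqwqwqqVq   [V ::= w q]
wqwqqwqwqqVq => wqwqqwqwqqwqq   [V ::= w q]

S => SVq => SVqVq => SVqVqVq => SVqVqVqVq => wVqVqVqVq => wqwqVqVqVq => wqwqqwqVqVq => wqwqqwqwqqVq => wqwqqwqwqqwqq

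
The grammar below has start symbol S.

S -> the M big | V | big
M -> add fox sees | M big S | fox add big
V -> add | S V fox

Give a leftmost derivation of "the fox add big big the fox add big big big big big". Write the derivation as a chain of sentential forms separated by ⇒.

S ⇒ the M big ⇒ the M big S big ⇒ the fox add big big S big ⇒ the fox add big big the M big big ⇒ the fox add big big the M big S big big ⇒ the fox add big big the fox add big big S big big ⇒ the fox add big big the fox add big big big big big

S ⇒ the M big   [S -> the M big]
the M big ⇒ the M big S big   [M -> M big S]
the M big S big ⇒ the fox add big big S big   [M -> fox add big]
the fox add big big S big ⇒ the fox add big big the M big big   [S -> the M big]
the fox add big big the M big big ⇒ the fox add big big the M big S big big   [M -> M big S]
the fox add big big the M big S big big ⇒ the fox add big big the fox add big big S big big   [M -> fox add big]
the fox add big big the fox add big big S big big ⇒ the fox add big big the fox add big big big big big   [S -> big]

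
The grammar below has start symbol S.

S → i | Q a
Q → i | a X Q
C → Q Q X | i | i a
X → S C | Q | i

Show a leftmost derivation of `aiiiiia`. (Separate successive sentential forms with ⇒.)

S ⇒ Qa   [S → Q a]
Qa ⇒ aXQa   [Q → a X Q]
aXQa ⇒ aSCQa   [X → S C]
aSCQa ⇒ aiCQa   [S → i]
aiCQa ⇒ aiQQXQa   [C → Q Q X]
aiQQXQa ⇒ aiiQXQa   [Q → i]
aiiQXQa ⇒ aiiiXQa   [Q → i]
aiiiXQa ⇒ aiiiiQa   [X → i]
aiiiiQa ⇒ aiiiiia   [Q → i]

S ⇒ Qa ⇒ aXQa ⇒ aSCQa ⇒ aiCQa ⇒ aiQQXQa ⇒ aiiQXQa ⇒ aiiiXQa ⇒ aiiiiQa ⇒ aiiiiia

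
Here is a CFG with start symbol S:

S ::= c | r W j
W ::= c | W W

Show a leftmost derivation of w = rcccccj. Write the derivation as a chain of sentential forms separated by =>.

S => rWj   [S ::= r W j]
rWj => rWWj   [W ::= W W]
rWWj => rWWWj   [W ::= W W]
rWWWj => rcWWj   [W ::= c]
rcWWj => rcWWWj   [W ::= W W]
rcWWWj => rcWWWWj   [W ::= W W]
rcWWWWj => rccWWWj   [W ::= c]
rccWWWj => rcccWWj   [W ::= c]
rcccWWj => rccccWj   [W ::= c]
rccccWj => rcccccj   [W ::= c]

S => rWj => rWWj => rWWWj => rcWWj => rcWWWj => rcWWWWj => rccWWWj => rcccWWj => rccccWj => rcccccj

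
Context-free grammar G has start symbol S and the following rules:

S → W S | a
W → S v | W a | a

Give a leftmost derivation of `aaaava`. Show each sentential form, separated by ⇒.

S ⇒ WS ⇒ SvS ⇒ WSvS ⇒ aSvS ⇒ aWSvS ⇒ aWaSvS ⇒ aaaSvS ⇒ aaaavS ⇒ aaaava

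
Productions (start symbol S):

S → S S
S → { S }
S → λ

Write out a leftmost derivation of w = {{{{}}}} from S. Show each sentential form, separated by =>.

S=>{S}=>{SS}=>{{S}S}=>{{{S}}S}=>{{{{S}}}S}=>{{{{}}}S}=>{{{{}}}}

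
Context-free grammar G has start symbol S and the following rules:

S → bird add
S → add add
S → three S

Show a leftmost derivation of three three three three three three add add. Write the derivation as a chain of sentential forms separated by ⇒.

S ⇒ three S   [S → three S]
three S ⇒ three three S   [S → three S]
three three S ⇒ three three three S   [S → three S]
three three three S ⇒ three three three three S   [S → three S]
three three three three S ⇒ three three three three three S   [S → three S]
three three three three three S ⇒ three three three three three three S   [S → three S]
three three three three three three S ⇒ three three three three three three add add   [S → add add]

S ⇒ three S ⇒ three three S ⇒ three three three S ⇒ three three three three S ⇒ three three three three three S ⇒ three three three three three three S ⇒ three three three three three three add add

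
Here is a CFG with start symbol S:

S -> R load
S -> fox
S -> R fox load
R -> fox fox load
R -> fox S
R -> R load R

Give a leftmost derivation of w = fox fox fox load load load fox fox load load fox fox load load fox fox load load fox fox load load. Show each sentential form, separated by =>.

S => R load => R load R load => R load R load R load => R load R load R load R load => R load R load R load R load R load => fox S load R load R load R load R load => fox R load load R load R load R load R load => fox fox fox load load load R load R load R load R load => fox fox fox load load load fox fox load load R load R load R load => fox fox fox load load load fox fox load load fox fox load load R load R load => fox fox fox load load load fox fox load load fox fox load load fox fox load load R load => fox fox fox load load load fox fox load load fox fox load load fox fox load load fox fox load load

S => R load   [S -> R load]
R load => R load R load   [R -> R load R]
R load R load => R load R load R load   [R -> R load R]
R load R load R load => R load R load R load R load   [R -> R load R]
R load R load R load R load => R load R load R load R load R load   [R -> R load R]
R load R load R load R load R load => fox S load R load R load R load R load   [R -> fox S]
fox S load R load R load R load R load => fox R load load R load R load R load R load   [S -> R load]
fox R load load R load R load R load R load => fox fox fox load load load R load R load R load R load   [R -> fox fox load]
fox fox fox load load load R load R load R load R load => fox fox fox load load load fox fox load load R load R load R load   [R -> fox fox load]
fox fox fox load load load fox fox load load R load R load R load => fox fox fox load load load fox fox load load fox fox load load R load R load   [R -> fox fox load]
fox fox fox load load load fox fox load load fox fox load load R load R load => fox fox fox load load load fox fox load load fox fox load load fox fox load load R load   [R -> fox fox load]
fox fox fox load load load fox fox load load fox fox load load fox fox load load R load => fox fox fox load load load fox fox load load fox fox load load fox fox load load fox fox load load   [R -> fox fox load]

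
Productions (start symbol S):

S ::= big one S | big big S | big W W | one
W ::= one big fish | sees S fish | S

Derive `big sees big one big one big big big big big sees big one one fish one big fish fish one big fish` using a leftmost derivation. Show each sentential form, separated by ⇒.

S ⇒ big W W   [S ::= big W W]
big W W ⇒ big sees S fish W   [W ::= sees S fish]
big sees S fish W ⇒ big sees big one S fish W   [S ::= big one S]
big sees big one S fish W ⇒ big sees big one big one S fish W   [S ::= big one S]
big sees big one big one S fish W ⇒ big sees big one big one big big S fish W   [S ::= big big S]
big sees big one big one big big S fish W ⇒ big sees big one big one big big big big S fish W   [S ::= big big S]
big sees big one big one big big big big S fish W ⇒ big sees big one big one big big big big big W W fish W   [S ::= big W W]
big sees big one big one big big big big big W W fish W ⇒ big sees big one big one big big big big big sees S fish W fish W   [W ::= sees S fish]
big sees big one big one big big big big big sees S fish W fish W ⇒ big sees big one big one big big big big big sees big one S fish W fish W   [S ::= big one S]
big sees big one big one big big big big big sees big one S fish W fish W ⇒ big sees big one big one big big big big big sees big one one fish W fish W   [S ::= one]
big sees big one big one big big big big big sees big one one fish W fish W ⇒ big sees big one big one big big big big big sees big one one fish one big fish fish W   [W ::= one big fish]
big sees big one big one big big big big big sees big one one fish one big fish fish W ⇒ big sees big one big one big big big big big sees big one one fish one big fish fish one big fish   [W ::= one big fish]

S ⇒ big W W ⇒ big sees S fish W ⇒ big sees big one S fish W ⇒ big sees big one big one S fish W ⇒ big sees big one big one big big S fish W ⇒ big sees big one big one big big big big S fish W ⇒ big sees big one big one big big big big big W W fish W ⇒ big sees big one big one big big big big big sees S fish W fish W ⇒ big sees big one big one big big big big big sees big one S fish W fish W ⇒ big sees big one big one big big big big big sees big one one fish W fish W ⇒ big sees big one big one big big big big big sees big one one fish one big fish fish W ⇒ big sees big one big one big big big big big sees big one one fish one big fish fish one big fish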